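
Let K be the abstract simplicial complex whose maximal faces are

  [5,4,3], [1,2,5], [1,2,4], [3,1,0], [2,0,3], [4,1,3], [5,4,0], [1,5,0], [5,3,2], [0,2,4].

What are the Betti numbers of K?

K has 6 vertices, 15 edges, 10 triangles.
rank ∂_0 = 0, rank ∂_1 = 5 ⇒ b_0 = 6 − 0 − 5 = 1; all invariant factors of ∂_1 are 1 so no torsion. So H_0 ≅ Z.
rank ∂_1 = 5, rank ∂_2 = 10 ⇒ b_1 = 15 − 5 − 10 = 0; ∂_2 has invariant factor(s) [2] giving torsion. So H_1 ≅ Z/2.
rank ∂_2 = 10, rank ∂_3 = 0 ⇒ b_2 = 10 − 10 − 0 = 0. So H_2 ≅ 0.

b_0 = 1, b_1 = 0, b_2 = 0.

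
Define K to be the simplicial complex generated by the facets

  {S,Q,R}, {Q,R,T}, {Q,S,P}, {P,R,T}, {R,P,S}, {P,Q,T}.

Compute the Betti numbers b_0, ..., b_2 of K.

b_0 = 1, b_1 = 0, b_2 = 1.

Take the total order P < Q < R < S < T on the vertex set. Then K (dimension 2) consists of the simplices:

  0-simplices (5): P, Q, R, S, T
  1-simplices (9): PQ, PR, PS, PT, QR, QS, QT, RS, RT
  2-simplices (6): PQS, PQT, PRS, PRT, QRS, QRT

giving chain groups C_0 ≅ Z^5, C_1 ≅ Z^9, C_2 ≅ Z^6.

Boundary ∂_1: C_1 → C_0 maps an edge to its endpoints' difference, ∂[p,q] = q − p. For instance
  ∂QR = R − Q.
The 5×9 boundary matrix has rank 4 and Smith normal form diag(1,1,1,1).

Boundary ∂_2: C_2 → C_1 sends each 2-simplex [p,q,r] to [q,r] − [p,r] + [p,q]. For instance
  ∂PRS = RS − PS + PR,
  ∂QRT = RT − QT + QR.
This gives a 9×6 integer matrix of rank 5; reducing to Smith normal form yields diagonal entries (1,1,1,1,1).

From H_k ≅ ker(∂_k) / im(∂_{k+1}) we obtain:

  H_0: rank C_0 − rank ∂_1 = 5 − 4 = 1, and the invariant factors of ∂_1 are all 1, so H_0 ≅ Z.
  H_1: rank ker ∂_1 − rank ∂_2 = (9 − 4) − 5 = 0, and the invariant factors of ∂_2 are all 1, so H_1 ≅ 0.
  H_2: rank ker ∂_2 − rank ∂_3 = (6 − 5) − 0 = 1, and there is no ∂_3, so H_2 ≅ Z.

Hence the Betti numbers are b_0 = 1, b_1 = 0, b_2 = 1.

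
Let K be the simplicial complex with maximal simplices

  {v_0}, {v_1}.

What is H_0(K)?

Take the total order v_0 < v_1 on the vertex set. Then K (dimension 0) consists of the simplices:

  0-simplices (2): [v_0], [v_1]

so the chain groups are C_0 ≅ Z^2.

Now H_k = ker ∂_k / im ∂_{k+1}, so:

  H_0: rank C_0 − rank ∂_1 = 2 − 0 = 2, and there is no ∂_1, so H_0 = Z^2.

H_0 ≅ Z^2.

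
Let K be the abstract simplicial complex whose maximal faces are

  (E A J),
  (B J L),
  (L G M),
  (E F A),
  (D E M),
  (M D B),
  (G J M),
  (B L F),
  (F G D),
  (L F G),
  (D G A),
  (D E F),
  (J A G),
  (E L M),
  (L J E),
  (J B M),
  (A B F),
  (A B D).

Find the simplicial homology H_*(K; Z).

K has 9 vertices, 27 edges, 18 triangles.
rank ∂_0 = 0, rank ∂_1 = 8 ⇒ b_0 = 9 − 0 − 8 = 1; all invariant factors of ∂_1 are 1 so no torsion. So H_0 ≅ Z.
rank ∂_1 = 8, rank ∂_2 = 18 ⇒ b_1 = 27 − 8 − 18 = 1; ∂_2 has invariant factor(s) [2] giving torsion. So H_1 ≅ Z × Z/2.
rank ∂_2 = 18, rank ∂_3 = 0 ⇒ b_2 = 18 − 18 − 0 = 0. So H_2 ≅ 0.

H_0 = Z,  H_1 = Z × Z/2,  H_2 = 0.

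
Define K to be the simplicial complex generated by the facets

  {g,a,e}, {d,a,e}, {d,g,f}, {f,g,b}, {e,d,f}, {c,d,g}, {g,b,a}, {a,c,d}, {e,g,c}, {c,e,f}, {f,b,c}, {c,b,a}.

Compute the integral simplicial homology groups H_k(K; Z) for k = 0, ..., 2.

H_0 = Z,  H_1 = Z/2Z,  H_2 = 0.

Order the vertices as a < b < c < d < e < f < g. Listing each simplex with vertices in this order, K has dimension 2 with simplices:

  0-simplices (7): a, b, c, d, e, f, g
  1-simplices (18): ab, ac, ad, ae, ag, bc, bf, bg, cd, ce, cf, cg, de, df, dg, ef, eg, fg
  2-simplices (12): abc, abg, acd, ade, aeg, bcf, bfg, cdg, cef, ceg, def, dfg

Hence C_0 ≅ Z^7, C_1 ≅ Z^18, C_2 ≅ Z^12.

Boundary ∂_1: C_1 → C_0 sends each edge [p,q] (with p < q) to q − p. For instance
  ∂ac = c − a.
The 7×18 boundary matrix has rank 6 and Smith normal form diag(1,1,1,1,1,1).

The boundary map ∂_2: C_2 → C_1 maps a triangle to the signed sum of its edges. For instance
  ∂abc = bc − ac + ab,
  ∂def = ef − df + de.
This gives a 18×12 integer matrix of rank 12; reducing to Smith normal form yields diagonal entries (1,1,1,1,1,1,1,1,1,1,1,2).

Computing H_k = (kernel of ∂_k) / (image of ∂_{k+1}):

  H_0: rank C_0 − rank ∂_1 = 7 − 6 = 1, and the invariant factors of ∂_1 are all 1, so H_0 ≅ Z.
  H_1: rank ker ∂_1 − rank ∂_2 = (18 − 6) − 12 = 0, and ∂_2 has invariant factor 2 > 1, so H_1 ≅ Z/2Z.
  H_2: rank ker ∂_2 − rank ∂_3 = (12 − 12) − 0 = 0, and there is no ∂_3, so H_2 ≅ 0.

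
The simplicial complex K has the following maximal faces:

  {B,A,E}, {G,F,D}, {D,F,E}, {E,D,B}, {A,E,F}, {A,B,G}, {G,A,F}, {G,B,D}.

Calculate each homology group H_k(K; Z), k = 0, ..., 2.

H_0 ≅ Z,  H_1 = 0,  H_2 ≅ Z.

Fix the vertex order A < B < D < E < F < G and write every simplex with vertices in increasing order. Then dim K = 2 and the simplices of K are:

  0-simplices (6): A, B, D, E, F, G
  1-simplices (12): AB, AE, AF, AG, BD, BE, BG, DE, DF, DG, EF, FG
  2-simplices (8): ABE, ABG, AEF, AFG, BDE, BDG, DEF, DFG

Hence C_0 ≅ Z^6, C_1 ≅ Z^12, C_2 ≅ Z^8.

The boundary map ∂_1: C_1 → C_0 maps an edge to its endpoints' difference, ∂[p,q] = q − p. For instance
  ∂AF = F − A.
The 6×12 boundary matrix has rank 5 and Smith normal form diag(1,1,1,1,1).

∂_2: C_2 → C_1 acts by ∂[p,q,r] = [q,r] − [p,r] + [p,q]. For instance
  ∂AFG = FG − AG + AF,
  ∂BDG = DG − BG + BD.
The 12×8 boundary matrix has rank 7 and Smith normal form diag(1,1,1,1,1,1,1).

From H_k ≅ ker(∂_k) / im(∂_{k+1}) we obtain:

  H_0: rank C_0 − rank ∂_1 = 6 − 5 = 1, and the invariant factors of ∂_1 are all 1, so H_0 = Z.
  H_1: rank ker ∂_1 − rank ∂_2 = (12 − 5) − 7 = 0, and the invariant factors of ∂_2 are all 1, so H_1 = 0.
  H_2: rank ker ∂_2 − rank ∂_3 = (8 − 7) − 0 = 1, and there is no ∂_3, so H_2 = Z.

As a check, the Euler characteristic is 6 − 12 + 8 = 2, which agrees with 1 − 0 + 1 = 2.
(K is a triangulation of the 2-sphere S^2.)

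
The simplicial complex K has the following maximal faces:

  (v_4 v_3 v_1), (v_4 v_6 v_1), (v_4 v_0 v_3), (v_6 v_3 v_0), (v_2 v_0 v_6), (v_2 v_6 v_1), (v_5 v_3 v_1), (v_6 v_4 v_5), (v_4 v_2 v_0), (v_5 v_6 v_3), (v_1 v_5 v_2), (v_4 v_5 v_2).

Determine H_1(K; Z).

We work with the vertex ordering v_0 < v_1 < v_2 < v_3 < v_4 < v_5 < v_6. The simplices of K, each written with vertices in increasing order, are:

  0-simplices (7): [v_0], [v_1], [v_2], [v_3], [v_4], [v_5], [v_6]
  1-simplices (18): (18 of them)
  2-simplices (12): (12 of them)

Hence C_0 ≅ Z^7, C_1 ≅ Z^18, C_2 ≅ Z^12.

∂_1: C_1 → C_0 sends each edge [p,q] (with p < q) to q − p.
This gives a 7×18 integer matrix of rank 6; reducing to Smith normal form yields diagonal entries (1,1,1,1,1,1).

∂_2: C_2 → C_1 sends each 2-simplex [p,q,r] to [q,r] − [p,r] + [p,q]. For instance
  ∂[v_3,v_5,v_6] = [v_5,v_6] − [v_3,v_6] + [v_3,v_5],
  ∂[v_2,v_4,v_5] = [v_4,v_5] − [v_2,v_5] + [v_2,v_4].
As a 18×12 matrix over Z this has rank 12, with invariant factors (1,1,1,1,1,1,1,1,1,1,1,2).

Computing H_k = (kernel of ∂_k) / (image of ∂_{k+1}):

  H_1: rank ker ∂_1 − rank ∂_2 = (18 − 6) − 12 = 0, and ∂_2 has invariant factor 2 > 1, so H_1 ≅ Z_2.

H_1 = Z_2.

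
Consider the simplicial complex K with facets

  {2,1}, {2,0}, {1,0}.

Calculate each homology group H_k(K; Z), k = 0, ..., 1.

Take the total order 0 < 1 < 2 on the vertex set. Then K (dimension 1) consists of the simplices:

  0-simplices (3): [0], [1], [2]
  1-simplices (3): [0,1], [0,2], [1,2]

giving chain groups C_0 ≅ Z^3, C_1 ≅ Z^3.

Boundary ∂_1: C_1 → C_0 is given by ∂[p,q] = [q] − [p].
This gives a 3×3 integer matrix of rank 2; reducing to Smith normal form yields diagonal entries (1,1).

Reading off H_k = ker ∂_k / im ∂_{k+1}:

  H_0: rank C_0 − rank ∂_1 = 3 − 2 = 1, and the invariant factors of ∂_1 are all 1, so H_0 = Z.
  H_1: rank ker ∂_1 − rank ∂_2 = (3 − 2) − 0 = 1, and there is no ∂_2, so H_1 = Z.

As a check, the Euler characteristic is 3 − 3 = 0, which agrees with 1 − 1 = 0.

H_0 = Z,  H_1 = Z.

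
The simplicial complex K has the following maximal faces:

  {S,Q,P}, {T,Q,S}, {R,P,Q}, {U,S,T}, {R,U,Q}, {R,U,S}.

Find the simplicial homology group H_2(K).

H_2 ≅ 0.

K has 6 vertices, 12 edges, 6 triangles.
rank ∂_2 = 6, rank ∂_3 = 0 ⇒ b_2 = 6 − 6 − 0 = 0. So H_2 ≅ 0.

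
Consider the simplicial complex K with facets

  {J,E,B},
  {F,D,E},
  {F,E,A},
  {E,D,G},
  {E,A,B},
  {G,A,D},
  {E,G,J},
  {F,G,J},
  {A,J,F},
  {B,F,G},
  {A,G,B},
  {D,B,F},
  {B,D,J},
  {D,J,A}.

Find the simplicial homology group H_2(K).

Order the vertices as A < B < D < E < F < G < J. Listing each simplex with vertices in this order, K has dimension 2 with simplices:

  0-simplices (7): A, B, D, E, F, G, J
  1-simplices (21): AB, AD, AE, AF, AG, AJ, BD, BE, BF, BG, BJ, DE, DF, DG, DJ, EF, EG, EJ, FG, FJ, GJ
  2-simplices (14): ABE, ABG, ADG, ADJ, AEF, AFJ, BDF, BDJ, BEJ, BFG, DEF, DEG, EGJ, FGJ

giving chain groups C_0 ≅ Z^7, C_1 ≅ Z^21, C_2 ≅ Z^14.

The boundary map ∂_1: C_1 → C_0 maps an edge to its endpoints' difference, ∂[p,q] = q − p.
The 7×21 boundary matrix has rank 6 and Smith normal form diag(1,1,1,1,1,1).

The boundary map ∂_2: C_2 → C_1 acts by ∂[p,q,r] = [q,r] − [p,r] + [p,q]. For instance
  ∂DEG = EG − DG + DE,
  ∂ADG = DG − AG + AD.
The 21×14 boundary matrix has rank 13 and Smith normal form diag(1,1,1,1,1,1,1,1,1,1,1,1,1).

Now H_k = ker ∂_k / im ∂_{k+1}, so:

  H_2: rank ker ∂_2 − rank ∂_3 = (14 − 13) − 0 = 1, and there is no ∂_3, so H_2 = Z.

H_2 = Z.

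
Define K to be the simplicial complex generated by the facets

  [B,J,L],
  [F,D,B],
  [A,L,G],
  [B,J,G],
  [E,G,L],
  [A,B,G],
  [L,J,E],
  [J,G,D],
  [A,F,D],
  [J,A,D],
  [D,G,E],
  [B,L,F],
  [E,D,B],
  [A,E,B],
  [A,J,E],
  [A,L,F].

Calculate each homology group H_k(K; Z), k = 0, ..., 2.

We work with the vertex ordering A < B < D < E < F < G < J < L. The simplices of K, each written with vertices in increasing order, are:

  0-simplices (8): A, B, D, E, F, G, J, L
  1-simplices (24): AB, AD, AE, AF, AG, AJ, AL, BD, BE, BF, BG, BJ, BL, DE, DF, DG, DJ, EG, EJ, EL, FL, GJ, GL, JL
  2-simplices (16): ABE, ABG, ADF, ADJ, AEJ, AFL, AGL, BDE, BDF, BFL, BGJ, BJL, DEG, DGJ, EGL, EJL

giving chain groups C_0 ≅ Z^8, C_1 ≅ Z^24, C_2 ≅ Z^16.

Boundary ∂_1: C_1 → C_0 maps an edge to its endpoints' difference, ∂[p,q] = q − p. For instance
  ∂BF = F − B.
This gives a 8×24 integer matrix of rank 7; reducing to Smith normal form yields diagonal entries (1,1,1,1,1,1,1).

The boundary map ∂_2: C_2 → C_1 maps a triangle to the signed sum of its edges. For instance
  ∂AGL = GL − AL + AG,
  ∂BJL = JL − BL + BJ.
This gives a 24×16 integer matrix of rank 15; reducing to Smith normal form yields diagonal entries (1,1,1,1,1,1,1,1,1,1,1,1,1,1,1).

From H_k ≅ ker(∂_k) / im(∂_{k+1}) we obtain:

  H_0: rank C_0 − rank ∂_1 = 8 − 7 = 1, and the invariant factors of ∂_1 are all 1, so H_0 = Z.
  H_1: rank ker ∂_1 − rank ∂_2 = (24 − 7) − 15 = 2, and the invariant factors of ∂_2 are all 1, so H_1 = Z^2.
  H_2: rank ker ∂_2 − rank ∂_3 = (16 − 15) − 0 = 1, and there is no ∂_3, so H_2 = Z.

As a check, the Euler characteristic is 8 − 24 + 16 = 0, which agrees with 1 − 2 + 1 = 0.

H_0 ≅ Z,  H_1 ≅ Z^2,  H_2 ≅ Z.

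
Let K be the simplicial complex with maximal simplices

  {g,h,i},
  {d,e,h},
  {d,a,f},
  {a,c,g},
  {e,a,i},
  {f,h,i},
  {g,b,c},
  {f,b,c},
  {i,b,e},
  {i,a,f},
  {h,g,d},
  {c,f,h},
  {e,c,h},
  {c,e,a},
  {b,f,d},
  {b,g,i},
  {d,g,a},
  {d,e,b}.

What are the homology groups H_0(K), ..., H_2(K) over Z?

Order the vertices as a < b < c < d < e < f < g < h < i. Listing each simplex with vertices in this order, K has dimension 2 with simplices:

  0-simplices (9): a, b, c, d, e, f, g, h, i
  1-simplices (27): ac, ad, ae, af, ag, ai, bc, bd, be, bf, bg, bi, ce, cf, cg, ch, de, df, dg, dh, eh, ei, fh, fi, gh, gi, hi
  2-simplices (18): ace, acg, adf, adg, aei, afi, bcf, bcg, bde, bdf, bei, bgi, ceh, cfh, deh, dgh, fhi, ghi

giving chain groups C_0 ≅ Z^9, C_1 ≅ Z^27, C_2 ≅ Z^18.

∂_1: C_1 → C_0 maps an edge to its endpoints' difference, ∂[p,q] = q − p.
As a 9×27 matrix over Z this has rank 8, with invariant factors (1,1,1,1,1,1,1,1).

∂_2: C_2 → C_1 maps a triangle to the signed sum of its edges. For instance
  ∂afi = fi − ai + af,
  ∂acg = cg − ag + ac.
As a 27×18 matrix over Z this has rank 17, with invariant factors (1,1,1,1,1,1,1,1,1,1,1,1,1,1,1,1,1).

Now H_k = ker ∂_k / im ∂_{k+1}, so:

  H_0: rank C_0 − rank ∂_1 = 9 − 8 = 1, and the invariant factors of ∂_1 are all 1, so H_0 ≅ Z.
  H_1: rank ker ∂_1 − rank ∂_2 = (27 − 8) − 17 = 2, and the invariant factors of ∂_2 are all 1, so H_1 ≅ Z^2.
  H_2: rank ker ∂_2 − rank ∂_3 = (18 − 17) − 0 = 1, and there is no ∂_3, so H_2 ≅ Z.

H_0 = Z,  H_1 = Z^2,  H_2 = Z.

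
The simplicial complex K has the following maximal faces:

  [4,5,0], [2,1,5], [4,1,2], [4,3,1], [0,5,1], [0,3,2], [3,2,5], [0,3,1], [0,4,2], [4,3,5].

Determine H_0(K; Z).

H_0 ≅ Z.

Fix the vertex order 0 < 1 < 2 < 3 < 4 < 5 and write every simplex with vertices in increasing order. Then dim K = 2 and the simplices of K are:

  0-simplices (6): [0], [1], [2], [3], [4], [5]
  1-simplices (15): [0,1], [0,2], [0,3], [0,4], [0,5], [1,2], [1,3], [1,4], [1,5], [2,3], [2,4], [2,5], [3,4], [3,5], [4,5]
  2-simplices (10): [0,1,3], [0,1,5], [0,2,3], [0,2,4], [0,4,5], [1,2,4], [1,2,5], [1,3,4], [2,3,5], [3,4,5]

giving chain groups C_0 ≅ Z^6, C_1 ≅ Z^15, C_2 ≅ Z^10.

The boundary map ∂_1: C_1 → C_0 maps an edge to its endpoints' difference, ∂[p,q] = q − p. For instance
  ∂[1,4] = [4] − [1].
As a 6×15 matrix over Z this has rank 5, with invariant factors (1,1,1,1,1).

Boundary ∂_2: C_2 → C_1 acts by ∂[p,q,r] = [q,r] − [p,r] + [p,q]. For instance
  ∂[1,3,4] = [3,4] − [1,4] + [1,3],
  ∂[0,1,3] = [1,3] − [0,3] + [0,1].
The 15×10 boundary matrix has rank 10 and Smith normal form diag(1,1,1,1,1,1,1,1,1,2).

Reading off H_k = ker ∂_k / im ∂_{k+1}:

  H_0: rank C_0 − rank ∂_1 = 6 − 5 = 1, and the invariant factors of ∂_1 are all 1, so H_0 = Z.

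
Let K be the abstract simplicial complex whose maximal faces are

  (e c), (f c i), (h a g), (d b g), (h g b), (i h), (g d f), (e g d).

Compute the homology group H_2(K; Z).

We work with the vertex ordering a < b < c < d < e < f < g < h < i. The simplices of K, each written with vertices in increasing order, are:

  0-simplices (9): a, b, c, d, e, f, g, h, i
  1-simplices (16): ag, ah, bd, bg, bh, ce, cf, ci, de, df, dg, eg, fg, fi, gh, hi
  2-simplices (6): agh, bdg, bgh, cfi, deg, dfg

giving chain groups C_0 ≅ Z^9, C_1 ≅ Z^16, C_2 ≅ Z^6.

∂_1: C_1 → C_0 maps an edge to its endpoints' difference, ∂[p,q] = q − p. For instance
  ∂gh = h − g.
This gives a 9×16 integer matrix of rank 8; reducing to Smith normal form yields diagonal entries (1,1,1,1,1,1,1,1).

The boundary map ∂_2: C_2 → C_1 maps a triangle to the signed sum of its edges. For instance
  ∂dfg = fg − dg + df,
  ∂bdg = dg − bg + bd.
The 16×6 boundary matrix has rank 6 and Smith normal form diag(1,1,1,1,1,1).

Now H_k = ker ∂_k / im ∂_{k+1}, so:

  H_2: rank ker ∂_2 − rank ∂_3 = (6 − 6) − 0 = 0, and there is no ∂_3, so H_2 ≅ 0.

H_2 = 0.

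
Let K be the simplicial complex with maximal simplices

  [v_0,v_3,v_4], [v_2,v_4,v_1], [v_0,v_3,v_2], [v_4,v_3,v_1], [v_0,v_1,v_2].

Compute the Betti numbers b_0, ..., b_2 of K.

Order the vertices as v_0 < v_1 < v_2 < v_3 < v_4. Listing each simplex with vertices in this order, K has dimension 2 with simplices:

  0-simplices (5): [v_0], [v_1], [v_2], [v_3], [v_4]
  1-simplices (10): [v_0,v_1], [v_0,v_2], [v_0,v_3], [v_0,v_4], [v_1,v_2], [v_1,v_3], [v_1,v_4], [v_2,v_3], [v_2,v_4], [v_3,v_4]
  2-simplices (5): [v_0,v_1,v_2], [v_0,v_2,v_3], [v_0,v_3,v_4], [v_1,v_2,v_4], [v_1,v_3,v_4]

giving chain groups C_0 ≅ Z^5, C_1 ≅ Z^10, C_2 ≅ Z^5.

∂_1: C_1 → C_0 is given by ∂[p,q] = [q] − [p].
As a 5×10 matrix over Z this has rank 4, with invariant factors (1,1,1,1).

The boundary map ∂_2: C_2 → C_1 sends each 2-simplex [p,q,r] to [q,r] − [p,r] + [p,q]. For instance
  ∂[v_0,v_3,v_4] = [v_3,v_4] − [v_0,v_4] + [v_0,v_3],
  ∂[v_0,v_1,v_2] = [v_1,v_2] − [v_0,v_2] + [v_0,v_1].
As a 10×5 matrix over Z this has rank 5, with invariant factors (1,1,1,1,1).

From H_k ≅ ker(∂_k) / im(∂_{k+1}) we obtain:

  H_0: rank C_0 − rank ∂_1 = 5 − 4 = 1, and the invariant factors of ∂_1 are all 1, so H_0 = Z.
  H_1: rank ker ∂_1 − rank ∂_2 = (10 − 4) − 5 = 1, and the invariant factors of ∂_2 are all 1, so H_1 = Z.
  H_2: rank ker ∂_2 − rank ∂_3 = (5 − 5) − 0 = 0, and there is no ∂_3, so H_2 = 0.

As a check, the Euler characteristic is 5 − 10 + 5 = 0, which agrees with 1 − 1 + 0 = 0.

Hence the Betti numbers are b_0 = 1, b_1 = 1, b_2 = 0.

b_0 = 1, b_1 = 1, b_2 = 0.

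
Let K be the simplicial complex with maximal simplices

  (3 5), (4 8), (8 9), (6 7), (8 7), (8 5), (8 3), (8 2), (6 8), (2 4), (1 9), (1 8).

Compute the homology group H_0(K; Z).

Take the total order 1 < 2 < 3 < 4 < 5 < 6 < 7 < 8 < 9 on the vertex set. Then K (dimension 1) consists of the simplices:

  0-simplices (9): [1], [2], [3], [4], [5], [6], [7], [8], [9]
  1-simplices (12): [1,8], [1,9], [2,4], [2,8], [3,5], [3,8], [4,8], [5,8], [6,7], [6,8], [7,8], [8,9]

so the chain groups are C_0 ≅ Z^9, C_1 ≅ Z^12.

Boundary ∂_1: C_1 → C_0 sends each edge [p,q] (with p < q) to q − p. For instance
  ∂[5,8] = [8] − [5].
This gives a 9×12 integer matrix of rank 8; reducing to Smith normal form yields diagonal entries (1,1,1,1,1,1,1,1).

Computing H_k = (kernel of ∂_k) / (image of ∂_{k+1}):

  H_0: rank C_0 − rank ∂_1 = 9 − 8 = 1, and the invariant factors of ∂_1 are all 1, so H_0 ≅ Z.

(K is a triangulation of a wedge of 4 circles.)

H_0 = Z.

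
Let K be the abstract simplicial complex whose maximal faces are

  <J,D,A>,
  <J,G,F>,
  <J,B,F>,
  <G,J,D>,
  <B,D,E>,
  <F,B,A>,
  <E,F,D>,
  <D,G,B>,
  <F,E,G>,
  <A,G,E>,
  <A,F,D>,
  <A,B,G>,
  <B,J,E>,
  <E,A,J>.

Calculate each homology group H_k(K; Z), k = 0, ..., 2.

H_0 = Z,  H_1 = Z^2,  H_2 = Z.

We work with the vertex ordering A < B < D < E < F < G < J. The simplices of K, each written with vertices in increasing order, are:

  0-simplices (7): A, B, D, E, F, G, J
  1-simplices (21): AB, AD, AE, AF, AG, AJ, BD, BE, BF, BG, BJ, DE, DF, DG, DJ, EF, EG, EJ, FG, FJ, GJ
  2-simplices (14): ABF, ABG, ADF, ADJ, AEG, AEJ, BDE, BDG, BEJ, BFJ, DEF, DGJ, EFG, FGJ

so the chain groups are C_0 ≅ Z^7, C_1 ≅ Z^21, C_2 ≅ Z^14.

The boundary map ∂_1: C_1 → C_0 is given by ∂[p,q] = [q] − [p]. For instance
  ∂DJ = J − D.
As a 7×21 matrix over Z this has rank 6, with invariant factors (1,1,1,1,1,1).

Boundary ∂_2: C_2 → C_1 acts by ∂[p,q,r] = [q,r] − [p,r] + [p,q]. For instance
  ∂AEJ = EJ − AJ + AE,
  ∂BDE = DE − BE + BD.
The 21×14 boundary matrix has rank 13 and Smith normal form diag(1,1,1,1,1,1,1,1,1,1,1,1,1).

Computing H_k = (kernel of ∂_k) / (image of ∂_{k+1}):

  H_0: rank C_0 − rank ∂_1 = 7 − 6 = 1, and the invariant factors of ∂_1 are all 1, so H_0 ≅ Z.
  H_1: rank ker ∂_1 − rank ∂_2 = (21 − 6) − 13 = 2, and the invariant factors of ∂_2 are all 1, so H_1 ≅ Z^2.
  H_2: rank ker ∂_2 − rank ∂_3 = (14 − 13) − 0 = 1, and there is no ∂_3, so H_2 ≅ Z.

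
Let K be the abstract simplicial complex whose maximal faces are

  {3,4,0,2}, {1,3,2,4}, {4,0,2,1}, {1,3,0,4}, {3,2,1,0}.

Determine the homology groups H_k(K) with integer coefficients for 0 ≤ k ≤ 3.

Fix the vertex order 0 < 1 < 2 < 3 < 4 and write every simplex with vertices in increasing order. Then dim K = 3 and the simplices of K are:

  0-simplices (5): [0], [1], [2], [3], [4]
  1-simplices (10): [0,1], [0,2], [0,3], [0,4], [1,2], [1,3], [1,4], [2,3], [2,4], [3,4]
  2-simplices (10): [0,1,2], [0,1,3], [0,1,4], [0,2,3], [0,2,4], [0,3,4], [1,2,3], [1,2,4], [1,3,4], [2,3,4]
  3-simplices (5): [0,1,2,3], [0,1,2,4], [0,1,3,4], [0,2,3,4], [1,2,3,4]

so the chain groups are C_0 ≅ Z^5, C_1 ≅ Z^10, C_2 ≅ Z^10, C_3 ≅ Z^5.

∂_1: C_1 → C_0 maps an edge to its endpoints' difference, ∂[p,q] = q − p. For instance
  ∂[2,3] = [3] − [2].
As a 5×10 matrix over Z this has rank 4, with invariant factors (1,1,1,1).

Boundary ∂_2: C_2 → C_1 maps a triangle to the signed sum of its edges. For instance
  ∂[0,1,4] = [1,4] − [0,4] + [0,1],
  ∂[0,1,2] = [1,2] − [0,2] + [0,1].
As a 10×10 matrix over Z this has rank 6, with invariant factors (1,1,1,1,1,1).

Boundary ∂_3: C_3 → C_2 sends each 3-simplex σ to the alternating sum Σ_i (−1)^i (σ with its i-th vertex removed). For instance
  ∂[0,2,3,4] = [2,3,4] − [0,3,4] + [0,2,4] − [0,2,3],
  ∂[0,1,3,4] = [1,3,4] − [0,3,4] + [0,1,4] − [0,1,3].
This gives a 10×5 integer matrix of rank 4; reducing to Smith normal form yields diagonal entries (1,1,1,1).

Computing H_k = (kernel of ∂_k) / (image of ∂_{k+1}):

  H_0: rank C_0 − rank ∂_1 = 5 − 4 = 1, and the invariant factors of ∂_1 are all 1, so H_0 = Z.
  H_1: rank ker ∂_1 − rank ∂_2 = (10 − 4) − 6 = 0, and the invariant factors of ∂_2 are all 1, so H_1 = 0.
  H_2: rank ker ∂_2 − rank ∂_3 = (10 − 6) − 4 = 0, and the invariant factors of ∂_3 are all 1, so H_2 = 0.
  H_3: rank ker ∂_3 − rank ∂_4 = (5 − 4) − 0 = 1, and there is no ∂_4, so H_3 = Z.

As a check, the Euler characteristic is 5 − 10 + 10 − 5 = 0, which agrees with 1 − 0 + 0 − 1 = 0.
(K is a triangulation of the 3-sphere S^3.)

H_0 ≅ Z,  H_1 = 0,  H_2 = 0,  H_3 ≅ Z.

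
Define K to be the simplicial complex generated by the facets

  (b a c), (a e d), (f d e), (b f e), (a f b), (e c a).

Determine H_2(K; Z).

Fix the vertex order a < b < c < d < e < f and write every simplex with vertices in increasing order. Then dim K = 2 and the simplices of K are:

  0-simplices (6): a, b, c, d, e, f
  1-simplices (12): ab, ac, ad, ae, af, bc, be, bf, ce, de, df, ef
  2-simplices (6): abc, abf, ace, ade, bef, def

giving chain groups C_0 ≅ Z^6, C_1 ≅ Z^12, C_2 ≅ Z^6.

Boundary ∂_1: C_1 → C_0 is given by ∂[p,q] = [q] − [p].
This gives a 6×12 integer matrix of rank 5; reducing to Smith normal form yields diagonal entries (1,1,1,1,1).

∂_2: C_2 → C_1 acts by ∂[p,q,r] = [q,r] − [p,r] + [p,q]. For instance
  ∂ace = ce − ae + ac,
  ∂bef = ef − bf + be.
The resulting 12×6 matrix has rank 6, and its Smith normal form has invariant factors (1,1,1,1,1,1).

From H_k ≅ ker(∂_k) / im(∂_{k+1}) we obtain:

  H_2: rank ker ∂_2 − rank ∂_3 = (6 − 6) − 0 = 0, and there is no ∂_3, so H_2 = 0.

(K is a triangulation of the cylinder S^1 x I.)

H_2 = 0.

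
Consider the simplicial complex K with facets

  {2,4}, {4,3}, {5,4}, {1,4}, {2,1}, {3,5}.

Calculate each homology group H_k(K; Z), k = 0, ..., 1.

We work with the vertex ordering 1 < 2 < 3 < 4 < 5. The simplices of K, each written with vertices in increasing order, are:

  0-simplices (5): [1], [2], [3], [4], [5]
  1-simplices (6): [1,2], [1,4], [2,4], [3,4], [3,5], [4,5]

so the chain groups are C_0 ≅ Z^5, C_1 ≅ Z^6.

Boundary ∂_1: C_1 → C_0 maps an edge to its endpoints' difference, ∂[p,q] = q − p. For instance
  ∂[2,4] = [4] − [2].
The 5×6 boundary matrix has rank 4 and Smith normal form diag(1,1,1,1).

Reading off H_k = ker ∂_k / im ∂_{k+1}:

  H_0: rank C_0 − rank ∂_1 = 5 − 4 = 1, and the invariant factors of ∂_1 are all 1, so H_0 ≅ Z.
  H_1: rank ker ∂_1 − rank ∂_2 = (6 − 4) − 0 = 2, and there is no ∂_2, so H_1 ≅ Z^2.

As a check, the Euler characteristic is 5 − 6 = -1, which agrees with 1 − 2 = -1.

H_0 = Z,  H_1 = Z^2.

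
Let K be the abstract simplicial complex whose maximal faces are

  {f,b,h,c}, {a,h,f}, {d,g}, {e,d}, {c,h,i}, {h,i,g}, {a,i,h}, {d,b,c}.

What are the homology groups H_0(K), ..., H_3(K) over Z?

Order the vertices as a < b < c < d < e < f < g < h < i. Listing each simplex with vertices in this order, K has dimension 3 with simplices:

  0-simplices (9): a, b, c, d, e, f, g, h, i
  1-simplices (17): af, ah, ai, bc, bd, bf, bh, cd, cf, ch, ci, de, dg, fh, gh, gi, hi
  2-simplices (9): afh, ahi, bcd, bcf, bch, bfh, cfh, chi, ghi
  3-simplices (1): bcfh

Hence C_0 ≅ Z^9, C_1 ≅ Z^17, C_2 ≅ Z^9, C_3 ≅ Z^1.

The boundary map ∂_1: C_1 → C_0 sends each edge [p,q] (with p < q) to q − p. For instance
  ∂ai = i − a.
This gives a 9×17 integer matrix of rank 8; reducing to Smith normal form yields diagonal entries (1,1,1,1,1,1,1,1).

The boundary map ∂_2: C_2 → C_1 sends each 2-simplex [p,q,r] to [q,r] − [p,r] + [p,q]. For instance
  ∂cfh = fh − ch + cf,
  ∂afh = fh − ah + af.
As a 17×9 matrix over Z this has rank 8, with invariant factors (1,1,1,1,1,1,1,1).

The boundary map ∂_3: C_3 → C_2 sends each 3-simplex σ to the alternating sum Σ_i (−1)^i (σ with its i-th vertex removed). For instance
  ∂bcfh = cfh − bfh + bch − bcf.
The 9×1 boundary matrix has rank 1 and Smith normal form diag(1).

Computing H_k = (kernel of ∂_k) / (image of ∂_{k+1}):

  H_0: rank C_0 − rank ∂_1 = 9 − 8 = 1, and the invariant factors of ∂_1 are all 1, so H_0 = Z.
  H_1: rank ker ∂_1 − rank ∂_2 = (17 − 8) − 8 = 1, and the invariant factors of ∂_2 are all 1, so H_1 = Z.
  H_2: rank ker ∂_2 − rank ∂_3 = (9 − 8) − 1 = 0, and the invariant factors of ∂_3 are all 1, so H_2 = 0.
  H_3: rank ker ∂_3 − rank ∂_4 = (1 − 1) − 0 = 0, and there is no ∂_4, so H_3 = 0.

H_0 ≅ Z,  H_1 ≅ Z,  H_2 = 0,  H_3 = 0.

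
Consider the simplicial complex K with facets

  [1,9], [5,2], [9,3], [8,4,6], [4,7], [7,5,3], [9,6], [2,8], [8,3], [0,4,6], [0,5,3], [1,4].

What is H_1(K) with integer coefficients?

H_1 = Z^5.

K has 10 vertices, 18 edges, 4 triangles.
rank ∂_1 = 9, rank ∂_2 = 4 ⇒ b_1 = 18 − 9 − 4 = 5; all invariant factors of ∂_2 are 1 so no torsion. So H_1 = Z^5.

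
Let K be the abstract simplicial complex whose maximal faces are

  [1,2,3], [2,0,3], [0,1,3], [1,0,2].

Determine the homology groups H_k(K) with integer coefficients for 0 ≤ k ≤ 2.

Fix the vertex order 0 < 1 < 2 < 3 and write every simplex with vertices in increasing order. Then dim K = 2 and the simplices of K are:

  0-simplices (4): [0], [1], [2], [3]
  1-simplices (6): [0,1], [0,2], [0,3], [1,2], [1,3], [2,3]
  2-simplices (4): [0,1,2], [0,1,3], [0,2,3], [1,2,3]

giving chain groups C_0 ≅ Z^4, C_1 ≅ Z^6, C_2 ≅ Z^4.

Boundary ∂_1: C_1 → C_0 maps an edge to its endpoints' difference, ∂[p,q] = q − p. For instance
  ∂[0,1] = [1] − [0].
As a 4×6 matrix over Z this has rank 3, with invariant factors (1,1,1).

Boundary ∂_2: C_2 → C_1 acts by ∂[p,q,r] = [q,r] − [p,r] + [p,q]. For instance
  ∂[1,2,3] = [2,3] − [1,3] + [1,2],
  ∂[0,1,2] = [1,2] − [0,2] + [0,1].
The resulting 6×4 matrix has rank 3, and its Smith normal form has invariant factors (1,1,1).

From H_k ≅ ker(∂_k) / im(∂_{k+1}) we obtain:

  H_0: rank C_0 − rank ∂_1 = 4 − 3 = 1, and the invariant factors of ∂_1 are all 1, so H_0 = Z.
  H_1: rank ker ∂_1 − rank ∂_2 = (6 − 3) − 3 = 0, and the invariant factors of ∂_2 are all 1, so H_1 = 0.
  H_2: rank ker ∂_2 − rank ∂_3 = (4 − 3) − 0 = 1, and there is no ∂_3, so H_2 = Z.

H_0 = Z,  H_1 = 0,  H_2 = Z.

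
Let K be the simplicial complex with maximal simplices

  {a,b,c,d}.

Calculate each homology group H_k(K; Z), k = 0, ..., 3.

Fix the vertex order a < b < c < d and write every simplex with vertices in increasing order. Then dim K = 3 and the simplices of K are:

  0-simplices (4): a, b, c, d
  1-simplices (6): ab, ac, ad, bc, bd, cd
  2-simplices (4): abc, abd, acd, bcd
  3-simplices (1): abcd

Hence C_0 ≅ Z^4, C_1 ≅ Z^6, C_2 ≅ Z^4, C_3 ≅ Z^1.

Boundary ∂_1: C_1 → C_0 is given by ∂[p,q] = [q] − [p]. For instance
  ∂bd = d − b.
This gives a 4×6 integer matrix of rank 3; reducing to Smith normal form yields diagonal entries (1,1,1).

Boundary ∂_2: C_2 → C_1 sends each 2-simplex [p,q,r] to [q,r] − [p,r] + [p,q]. For instance
  ∂abd = bd − ad + ab,
  ∂bcd = cd − bd + bc.
As a 6×4 matrix over Z this has rank 3, with invariant factors (1,1,1).

Boundary ∂_3: C_3 → C_2 sends each 3-simplex σ to the alternating sum Σ_i (−1)^i (σ with its i-th vertex removed). For instance
  ∂abcd = bcd − acd + abd − abc.
As a 4×1 matrix over Z this has rank 1, with invariant factors (1).

Now H_k = ker ∂_k / im ∂_{k+1}, so:

  H_0: rank C_0 − rank ∂_1 = 4 − 3 = 1, and the invariant factors of ∂_1 are all 1, so H_0 ≅ Z.
  H_1: rank ker ∂_1 − rank ∂_2 = (6 − 3) − 3 = 0, and the invariant factors of ∂_2 are all 1, so H_1 ≅ 0.
  H_2: rank ker ∂_2 − rank ∂_3 = (4 − 3) − 1 = 0, and the invariant factors of ∂_3 are all 1, so H_2 ≅ 0.
  H_3: rank ker ∂_3 − rank ∂_4 = (1 − 1) − 0 = 0, and there is no ∂_4, so H_3 ≅ 0.

H_0 ≅ Z,  H_1 = 0,  H_2 = 0,  H_3 = 0.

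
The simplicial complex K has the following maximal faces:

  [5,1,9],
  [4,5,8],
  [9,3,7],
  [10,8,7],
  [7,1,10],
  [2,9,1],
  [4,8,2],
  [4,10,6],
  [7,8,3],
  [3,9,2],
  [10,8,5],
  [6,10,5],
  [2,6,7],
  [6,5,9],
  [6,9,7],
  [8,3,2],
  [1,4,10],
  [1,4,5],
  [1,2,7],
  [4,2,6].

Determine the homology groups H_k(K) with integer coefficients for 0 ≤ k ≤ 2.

H_0 = Z,  H_1 = Z × Z/2,  H_2 = 0.

We work with the vertex ordering 1 < 2 < 3 < 4 < 5 < 6 < 7 < 8 < 9 < 10. The simplices of K, each written with vertices in increasing order, are:

  0-simplices (10): [1], [2], [3], [4], [5], [6], [7], [8], [9], [10]
  1-simplices (30): (30 of them)
  2-simplices (20): (20 of them)

Hence C_0 ≅ Z^10, C_1 ≅ Z^30, C_2 ≅ Z^20.

Boundary ∂_1: C_1 → C_0 is given by ∂[p,q] = [q] − [p].
This gives a 10×30 integer matrix of rank 9; reducing to Smith normal form yields diagonal entries (1,1,1,1,1,1,1,1,1).

∂_2: C_2 → C_1 maps a triangle to the signed sum of its edges. For instance
  ∂[2,4,8] = [4,8] − [2,8] + [2,4],
  ∂[2,3,8] = [3,8] − [2,8] + [2,3].
The 30×20 boundary matrix has rank 20 and Smith normal form diag(1,1,1,1,1,1,1,1,1,1,1,1,1,1,1,1,1,1,1,2).

Reading off H_k = ker ∂_k / im ∂_{k+1}:

  H_0: rank C_0 − rank ∂_1 = 10 − 9 = 1, and the invariant factors of ∂_1 are all 1, so H_0 = Z.
  H_1: rank ker ∂_1 − rank ∂_2 = (30 − 9) − 20 = 1, and ∂_2 has invariant factor 2 > 1, so H_1 = Z × Z/2.
  H_2: rank ker ∂_2 − rank ∂_3 = (20 − 20) − 0 = 0, and there is no ∂_3, so H_2 = 0.

As a check, the Euler characteristic is 10 − 30 + 20 = 0, which agrees with 1 − 1 + 0 = 0.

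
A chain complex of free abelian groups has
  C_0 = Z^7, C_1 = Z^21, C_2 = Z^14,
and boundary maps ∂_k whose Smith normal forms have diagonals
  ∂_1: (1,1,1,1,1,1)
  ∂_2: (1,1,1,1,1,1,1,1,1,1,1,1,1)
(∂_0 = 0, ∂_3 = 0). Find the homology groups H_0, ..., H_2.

H_0: b_0 = 7 − 0 − 6 = 1; torsion from ∂_1 factors > 1: none. So H_0 = Z.
H_1: b_1 = 21 − 6 − 13 = 2; torsion from ∂_2 factors > 1: none. So H_1 = Z^2.
H_2: b_2 = 14 − 13 − 0 = 1; torsion from ∂_3 factors > 1: none. So H_2 = Z.

H_0 = Z,  H_1 = Z^2,  H_2 = Z.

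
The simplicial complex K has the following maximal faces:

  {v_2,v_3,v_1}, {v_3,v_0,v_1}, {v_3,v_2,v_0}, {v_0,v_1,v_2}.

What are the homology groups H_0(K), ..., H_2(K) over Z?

H_0 = Z,  H_1 = 0,  H_2 = Z.

Take the total order v_0 < v_1 < v_2 < v_3 on the vertex set. Then K (dimension 2) consists of the simplices:

  0-simplices (4): [v_0], [v_1], [v_2], [v_3]
  1-simplices (6): [v_0,v_1], [v_0,v_2], [v_0,v_3], [v_1,v_2], [v_1,v_3], [v_2,v_3]
  2-simplices (4): [v_0,v_1,v_2], [v_0,v_1,v_3], [v_0,v_2,v_3], [v_1,v_2,v_3]

so the chain groups are C_0 ≅ Z^4, C_1 ≅ Z^6, C_2 ≅ Z^4.

∂_1: C_1 → C_0 maps an edge to its endpoints' difference, ∂[p,q] = q − p. For instance
  ∂[v_0,v_3] = [v_3] − [v_0].
The resulting 4×6 matrix has rank 3, and its Smith normal form has invariant factors (1,1,1).

Boundary ∂_2: C_2 → C_1 sends each 2-simplex [p,q,r] to [q,r] − [p,r] + [p,q]. For instance
  ∂[v_1,v_2,v_3] = [v_2,v_3] − [v_1,v_3] + [v_1,v_2],
  ∂[v_0,v_2,v_3] = [v_2,v_3] − [v_0,v_3] + [v_0,v_2].
As a 6×4 matrix over Z this has rank 3, with invariant factors (1,1,1).

Reading off H_k = ker ∂_k / im ∂_{k+1}:

  H_0: rank C_0 − rank ∂_1 = 4 − 3 = 1, and the invariant factors of ∂_1 are all 1, so H_0 = Z.
  H_1: rank ker ∂_1 − rank ∂_2 = (6 − 3) − 3 = 0, and the invariant factors of ∂_2 are all 1, so H_1 = 0.
  H_2: rank ker ∂_2 − rank ∂_3 = (4 − 3) − 0 = 1, and there is no ∂_3, so H_2 = Z.

As a check, the Euler characteristic is 4 − 6 + 4 = 2, which agrees with 1 − 0 + 1 = 2.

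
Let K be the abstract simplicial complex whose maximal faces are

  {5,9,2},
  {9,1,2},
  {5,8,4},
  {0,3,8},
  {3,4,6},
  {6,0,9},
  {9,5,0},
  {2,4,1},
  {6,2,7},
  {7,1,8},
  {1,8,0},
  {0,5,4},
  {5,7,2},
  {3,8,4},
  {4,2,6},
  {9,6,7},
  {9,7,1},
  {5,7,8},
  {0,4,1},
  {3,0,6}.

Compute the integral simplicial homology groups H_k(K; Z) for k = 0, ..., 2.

Take the total order 0 < 1 < 2 < 3 < 4 < 5 < 6 < 7 < 8 < 9 on the vertex set. Then K (dimension 2) consists of the simplices:

  0-simplices (10): [0], [1], [2], [3], [4], [5], [6], [7], [8], [9]
  1-simplices (30): (30 of them)
  2-simplices (20): (20 of them)

so the chain groups are C_0 ≅ Z^10, C_1 ≅ Z^30, C_2 ≅ Z^20.

∂_1: C_1 → C_0 maps an edge to its endpoints' difference, ∂[p,q] = q − p. For instance
  ∂[3,6] = [6] − [3].
This gives a 10×30 integer matrix of rank 9; reducing to Smith normal form yields diagonal entries (1,1,1,1,1,1,1,1,1).

Boundary ∂_2: C_2 → C_1 sends each 2-simplex [p,q,r] to [q,r] − [p,r] + [p,q]. For instance
  ∂[0,4,5] = [4,5] − [0,5] + [0,4],
  ∂[2,5,9] = [5,9] − [2,9] + [2,5].
This gives a 30×20 integer matrix of rank 20; reducing to Smith normal form yields diagonal entries (1,1,1,1,1,1,1,1,1,1,1,1,1,1,1,1,1,1,1,2).

Now H_k = ker ∂_k / im ∂_{k+1}, so:

  H_0: rank C_0 − rank ∂_1 = 10 − 9 = 1, and the invariant factors of ∂_1 are all 1, so H_0 ≅ Z.
  H_1: rank ker ∂_1 − rank ∂_2 = (30 − 9) − 20 = 1, and ∂_2 has invariant factor 2 > 1, so H_1 ≅ Z ⊕ Z/2.
  H_2: rank ker ∂_2 − rank ∂_3 = (20 − 20) − 0 = 0, and there is no ∂_3, so H_2 ≅ 0.

H_0 = Z,  H_1 = Z ⊕ Z/2,  H_2 = 0.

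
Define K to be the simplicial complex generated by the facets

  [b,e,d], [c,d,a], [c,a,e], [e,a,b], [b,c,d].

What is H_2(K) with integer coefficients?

H_2 ≅ 0.

Take the total order a < b < c < d < e on the vertex set. Then K (dimension 2) consists of the simplices:

  0-simplices (5): a, b, c, d, e
  1-simplices (10): ab, ac, ad, ae, bc, bd, be, cd, ce, de
  2-simplices (5): abe, acd, ace, bcd, bde

Hence C_0 ≅ Z^5, C_1 ≅ Z^10, C_2 ≅ Z^5.

Boundary ∂_1: C_1 → C_0 maps an edge to its endpoints' difference, ∂[p,q] = q − p.
As a 5×10 matrix over Z this has rank 4, with invariant factors (1,1,1,1).

The boundary map ∂_2: C_2 → C_1 sends each 2-simplex [p,q,r] to [q,r] − [p,r] + [p,q]. For instance
  ∂acd = cd − ad + ac,
  ∂ace = ce − ae + ac.
As a 10×5 matrix over Z this has rank 5, with invariant factors (1,1,1,1,1).

Computing H_k = (kernel of ∂_k) / (image of ∂_{k+1}):

  H_2: rank ker ∂_2 − rank ∂_3 = (5 − 5) − 0 = 0, and there is no ∂_3, so H_2 = 0.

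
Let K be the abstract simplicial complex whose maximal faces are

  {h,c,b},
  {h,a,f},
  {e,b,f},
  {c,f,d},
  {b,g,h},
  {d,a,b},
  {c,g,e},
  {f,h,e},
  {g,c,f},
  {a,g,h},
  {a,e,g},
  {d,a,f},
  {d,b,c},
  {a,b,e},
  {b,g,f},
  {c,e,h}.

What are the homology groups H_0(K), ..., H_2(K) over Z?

H_0 ≅ Z,  H_1 ≅ Z^2,  H_2 ≅ Z.

Fix the vertex order a < b < c < d < e < f < g < h and write every simplex with vertices in increasing order. Then dim K = 2 and the simplices of K are:

  0-simplices (8): a, b, c, d, e, f, g, h
  1-simplices (24): ab, ad, ae, af, ag, ah, bc, bd, be, bf, bg, bh, cd, ce, cf, cg, ch, df, ef, eg, eh, fg, fh, gh
  2-simplices (16): abd, abe, adf, aeg, afh, agh, bcd, bch, bef, bfg, bgh, cdf, ceg, ceh, cfg, efh

giving chain groups C_0 ≅ Z^8, C_1 ≅ Z^24, C_2 ≅ Z^16.

Boundary ∂_1: C_1 → C_0 sends each edge [p,q] (with p < q) to q − p. For instance
  ∂cf = f − c.
The resulting 8×24 matrix has rank 7, and its Smith normal form has invariant factors (1,1,1,1,1,1,1).

Boundary ∂_2: C_2 → C_1 maps a triangle to the signed sum of its edges. For instance
  ∂afh = fh − ah + af,
  ∂agh = gh − ah + ag.
This gives a 24×16 integer matrix of rank 15; reducing to Smith normal form yields diagonal entries (1,1,1,1,1,1,1,1,1,1,1,1,1,1,1).

Now H_k = ker ∂_k / im ∂_{k+1}, so:

  H_0: rank C_0 − rank ∂_1 = 8 − 7 = 1, and the invariant factors of ∂_1 are all 1, so H_0 = Z.
  H_1: rank ker ∂_1 − rank ∂_2 = (24 − 7) − 15 = 2, and the invariant factors of ∂_2 are all 1, so H_1 = Z^2.
  H_2: rank ker ∂_2 − rank ∂_3 = (16 − 15) − 0 = 1, and there is no ∂_3, so H_2 = Z.

As a check, the Euler characteristic is 8 − 24 + 16 = 0, which agrees with 1 − 2 + 1 = 0.
(K is a triangulation of the torus T^2.)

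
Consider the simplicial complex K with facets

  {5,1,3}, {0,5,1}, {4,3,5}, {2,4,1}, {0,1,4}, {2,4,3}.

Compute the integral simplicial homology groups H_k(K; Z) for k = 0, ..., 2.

H_0 = Z,  H_1 = Z,  H_2 = 0.

Take the total order 0 < 1 < 2 < 3 < 4 < 5 on the vertex set. Then K (dimension 2) consists of the simplices:

  0-simplices (6): [0], [1], [2], [3], [4], [5]
  1-simplices (12): [0,1], [0,4], [0,5], [1,2], [1,3], [1,4], [1,5], [2,3], [2,4], [3,4], [3,5], [4,5]
  2-simplices (6): [0,1,4], [0,1,5], [1,2,4], [1,3,5], [2,3,4], [3,4,5]

Hence C_0 ≅ Z^6, C_1 ≅ Z^12, C_2 ≅ Z^6.

The boundary map ∂_1: C_1 → C_0 sends each edge [p,q] (with p < q) to q − p.
The 6×12 boundary matrix has rank 5 and Smith normal form diag(1,1,1,1,1).

The boundary map ∂_2: C_2 → C_1 maps a triangle to the signed sum of its edges. For instance
  ∂[2,3,4] = [3,4] − [2,4] + [2,3],
  ∂[1,2,4] = [2,4] − [1,4] + [1,2].
The 12×6 boundary matrix has rank 6 and Smith normal form diag(1,1,1,1,1,1).

Computing H_k = (kernel of ∂_k) / (image of ∂_{k+1}):

  H_0: rank C_0 − rank ∂_1 = 6 − 5 = 1, and the invariant factors of ∂_1 are all 1, so H_0 = Z.
  H_1: rank ker ∂_1 − rank ∂_2 = (12 − 5) − 6 = 1, and the invariant factors of ∂_2 are all 1, so H_1 = Z.
  H_2: rank ker ∂_2 − rank ∂_3 = (6 − 6) − 0 = 0, and there is no ∂_3, so H_2 = 0.

As a check, the Euler characteristic is 6 − 12 + 6 = 0, which agrees with 1 − 1 + 0 = 0.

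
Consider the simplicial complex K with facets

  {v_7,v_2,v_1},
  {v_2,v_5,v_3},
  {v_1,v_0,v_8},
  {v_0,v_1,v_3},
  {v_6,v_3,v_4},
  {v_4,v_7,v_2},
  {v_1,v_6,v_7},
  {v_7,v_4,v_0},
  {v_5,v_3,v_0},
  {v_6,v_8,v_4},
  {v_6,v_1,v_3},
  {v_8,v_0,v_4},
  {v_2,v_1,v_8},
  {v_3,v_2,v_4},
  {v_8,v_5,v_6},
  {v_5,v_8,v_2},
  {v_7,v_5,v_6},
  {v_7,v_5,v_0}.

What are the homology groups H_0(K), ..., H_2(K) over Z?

H_0 ≅ Z,  H_1 ≅ Z^2,  H_2 ≅ Z.

Order the vertices as v_0 < v_1 < v_2 < v_3 < v_4 < v_5 < v_6 < v_7 < v_8. Listing each simplex with vertices in this order, K has dimension 2 with simplices:

  0-simplices (9): [v_0], [v_1], [v_2], [v_3], [v_4], [v_5], [v_6], [v_7], [v_8]
  1-simplices (27): (27 of them)
  2-simplices (18): (18 of them)

so the chain groups are C_0 ≅ Z^9, C_1 ≅ Z^27, C_2 ≅ Z^18.

The boundary map ∂_1: C_1 → C_0 is given by ∂[p,q] = [q] − [p]. For instance
  ∂[v_5,v_7] = [v_7] − [v_5].
The resulting 9×27 matrix has rank 8, and its Smith normal form has invariant factors (1,1,1,1,1,1,1,1).

The boundary map ∂_2: C_2 → C_1 acts by ∂[p,q,r] = [q,r] − [p,r] + [p,q]. For instance
  ∂[v_0,v_5,v_7] = [v_5,v_7] − [v_0,v_7] + [v_0,v_5],
  ∂[v_1,v_6,v_7] = [v_6,v_7] − [v_1,v_7] + [v_1,v_6].
The 27×18 boundary matrix has rank 17 and Smith normal form diag(1,1,1,1,1,1,1,1,1,1,1,1,1,1,1,1,1).

Computing H_k = (kernel of ∂_k) / (image of ∂_{k+1}):

  H_0: rank C_0 − rank ∂_1 = 9 − 8 = 1, and the invariant factors of ∂_1 are all 1, so H_0 ≅ Z.
  H_1: rank ker ∂_1 − rank ∂_2 = (27 − 8) − 17 = 2, and the invariant factors of ∂_2 are all 1, so H_1 ≅ Z^2.
  H_2: rank ker ∂_2 − rank ∂_3 = (18 − 17) − 0 = 1, and there is no ∂_3, so H_2 ≅ Z.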